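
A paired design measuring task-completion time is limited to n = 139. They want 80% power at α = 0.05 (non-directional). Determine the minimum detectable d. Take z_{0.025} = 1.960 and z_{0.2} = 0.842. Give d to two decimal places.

d_min ≈ 0.24

For a single sample (or paired design) of n = 139: d_min = (z_{α/2} + z_β)/√n.
z-sum = 1.960 + 0.842 = 2.802.
d_min = 2.802 / √139 = 2.802 / 11.790 = 0.238.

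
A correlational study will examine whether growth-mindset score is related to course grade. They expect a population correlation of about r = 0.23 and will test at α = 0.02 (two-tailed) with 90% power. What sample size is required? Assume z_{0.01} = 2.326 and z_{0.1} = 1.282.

Fisher's z: C = ½·ln((1+r)/(1−r)) = ½·ln(1.5974) = 0.2342.
n = ((z_{α/2} + z_β)/C)² + 3.
(2.326 + 1.282) / 0.2342 = 3.608 / 0.2342 = 15.406.
n = 15.406² + 3 = 237.33 + 3 = 240.3.
Round up.

n = 241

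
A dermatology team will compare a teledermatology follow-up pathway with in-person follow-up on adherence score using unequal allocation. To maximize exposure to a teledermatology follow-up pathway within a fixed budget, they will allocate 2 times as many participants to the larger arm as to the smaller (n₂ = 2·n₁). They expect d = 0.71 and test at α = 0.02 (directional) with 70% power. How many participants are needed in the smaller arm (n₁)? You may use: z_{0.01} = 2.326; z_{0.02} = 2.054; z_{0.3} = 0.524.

With allocation ratio k = n₂/n₁ = 2, Var(x̄₁−x̄₂) = σ²(1/n₁ + 1/(k·n₁)) = σ²·(k+1)/(k·n₁).
So n₁ = (1 + 1/k)·((z_{α} + z_β)/d)² = 1.500 × (2.578/0.71)².
n₁ = 1.500 × 13.18 = 19.8.
Round up: n₁ = 20, giving n₂ = 2 × 20 = 40.

n₁ = 20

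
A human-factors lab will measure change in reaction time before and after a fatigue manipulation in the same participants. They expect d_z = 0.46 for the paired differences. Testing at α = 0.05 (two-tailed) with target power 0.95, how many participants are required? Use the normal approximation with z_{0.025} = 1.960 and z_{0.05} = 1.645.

For a paired (one-sample on differences) test: n = ((z_{α/2} + z_β) / d)².
z_{α/2} + z_β = 1.960 + 1.645 = 3.605.
n = (3.605 / 0.46)² = 7.837² = 61.42.
Round up.

n = 62 pairs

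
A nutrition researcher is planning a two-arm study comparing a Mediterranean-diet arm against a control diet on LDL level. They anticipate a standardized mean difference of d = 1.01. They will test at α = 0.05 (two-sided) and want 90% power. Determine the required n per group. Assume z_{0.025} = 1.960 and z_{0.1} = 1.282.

n = 21 per group

For two independent groups with equal n: n = 2·((z_{α/2} + z_β) / d)².
z_{α/2} + z_β = 1.960 + 1.282 = 3.242.
n = 2 × (3.242 / 1.01)² = 2 × 3.210² = 2 × 10.30 = 20.6.
Round up to the next whole participant.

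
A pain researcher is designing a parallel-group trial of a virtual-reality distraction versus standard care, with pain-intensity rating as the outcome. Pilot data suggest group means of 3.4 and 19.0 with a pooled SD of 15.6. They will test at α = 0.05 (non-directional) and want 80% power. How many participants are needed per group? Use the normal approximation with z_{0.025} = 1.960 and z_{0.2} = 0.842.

n = 16 per group

Cohen's d = |M₁ − M₂| / SD_pooled = |3.4 − 19.0| / 15.6 = 15.6 / 15.6 = 1.000.
For two independent groups with equal n: n = 2·((z_{α/2} + z_β) / d)².
z_{α/2} + z_β = 1.960 + 0.842 = 2.802.
n = 2 × (2.802 / 1.000)² = 2 × 2.802² = 2 × 7.85 = 15.7.
Round up to the next whole participant.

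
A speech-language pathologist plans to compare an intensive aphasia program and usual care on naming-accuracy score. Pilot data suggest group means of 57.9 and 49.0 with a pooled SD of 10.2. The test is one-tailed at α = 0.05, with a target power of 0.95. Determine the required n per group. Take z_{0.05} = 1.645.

Cohen's d = |M₁ − M₂| / SD_pooled = |57.9 − 49.0| / 10.2 = 8.9 / 10.2 = 0.873.
For two independent groups with equal n: n = 2·((z_{α} + z_β) / d)².
z_{α} + z_β = 1.645 + 1.645 = 3.290.
n = 2 × (3.290 / 0.873)² = 2 × 3.769² = 2 × 14.20 = 28.4.
Round up to the next whole participant.

n = 29 per group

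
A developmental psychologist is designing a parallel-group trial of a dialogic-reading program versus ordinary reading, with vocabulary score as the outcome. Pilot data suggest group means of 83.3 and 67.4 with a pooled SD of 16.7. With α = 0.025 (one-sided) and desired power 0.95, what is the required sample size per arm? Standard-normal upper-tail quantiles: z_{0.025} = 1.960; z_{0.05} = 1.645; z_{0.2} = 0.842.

Cohen's d = |M₁ − M₂| / SD_pooled = |83.3 − 67.4| / 16.7 = 15.9 / 16.7 = 0.952.
For two independent groups with equal n: n = 2·((z_{α} + z_β) / d)².
z_{α} + z_β = 1.960 + 1.645 = 3.605.
n = 2 × (3.605 / 0.952)² = 2 × 3.787² = 2 × 14.34 = 28.7.
Round up to the next whole participant.

n = 29 per group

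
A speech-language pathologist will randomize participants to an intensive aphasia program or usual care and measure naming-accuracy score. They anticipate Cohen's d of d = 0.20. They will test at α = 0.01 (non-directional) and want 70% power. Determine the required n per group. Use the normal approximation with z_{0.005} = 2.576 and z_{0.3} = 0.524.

n = 481 per group

For two independent groups with equal n: n = 2·((z_{α/2} + z_β) / d)².
z_{α/2} + z_β = 2.576 + 0.524 = 3.100.
n = 2 × (3.100 / 0.20)² = 2 × 15.500² = 2 × 240.25 = 480.5.
Round up to the next whole participant.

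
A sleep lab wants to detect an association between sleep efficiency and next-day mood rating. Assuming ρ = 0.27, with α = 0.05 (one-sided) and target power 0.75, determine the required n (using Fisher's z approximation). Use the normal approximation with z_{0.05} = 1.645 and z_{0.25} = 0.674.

n = 74

Fisher's z: C = ½·ln((1+r)/(1−r)) = ½·ln(1.7397) = 0.2769.
n = ((z_{α} + z_β)/C)² + 3.
(1.645 + 0.674) / 0.2769 = 2.319 / 0.2769 = 8.375.
n = 8.375² + 3 = 70.14 + 3 = 73.1.
Round up.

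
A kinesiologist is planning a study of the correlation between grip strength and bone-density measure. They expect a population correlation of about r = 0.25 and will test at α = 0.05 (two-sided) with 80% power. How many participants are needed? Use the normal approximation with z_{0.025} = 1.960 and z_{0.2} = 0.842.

Fisher's z: C = ½·ln((1+r)/(1−r)) = ½·ln(1.6667) = 0.2554.
n = ((z_{α/2} + z_β)/C)² + 3.
(1.960 + 0.842) / 0.2554 = 2.802 / 0.2554 = 10.971.
n = 10.971² + 3 = 120.36 + 3 = 123.4.
Round up.

n = 124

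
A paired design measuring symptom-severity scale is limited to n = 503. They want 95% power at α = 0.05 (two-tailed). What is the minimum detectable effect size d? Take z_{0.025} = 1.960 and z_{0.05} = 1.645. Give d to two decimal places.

d_min ≈ 0.16

For a single sample (or paired design) of n = 503: d_min = (z_{α/2} + z_β)/√n.
z-sum = 1.960 + 1.645 = 3.605.
d_min = 3.605 / √503 = 3.605 / 22.428 = 0.161.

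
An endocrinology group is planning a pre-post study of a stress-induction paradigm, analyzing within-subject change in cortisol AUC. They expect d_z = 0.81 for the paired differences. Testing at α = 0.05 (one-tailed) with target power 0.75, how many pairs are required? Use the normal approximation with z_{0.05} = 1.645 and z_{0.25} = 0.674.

n = 9 pairs

For a paired (one-sample on differences) test: n = ((z_{α} + z_β) / d)².
z_{α} + z_β = 1.645 + 0.674 = 2.319.
n = (2.319 / 0.81)² = 2.863² = 8.20.
Round up.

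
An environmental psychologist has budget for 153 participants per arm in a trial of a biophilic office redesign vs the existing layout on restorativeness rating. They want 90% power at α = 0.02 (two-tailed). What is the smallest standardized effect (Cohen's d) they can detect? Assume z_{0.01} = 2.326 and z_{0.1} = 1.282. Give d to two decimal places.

d_min ≈ 0.41

For two independent groups of n = 153 each: d_min = (z_{α/2} + z_β)·√(2/n).
z-sum = 2.326 + 1.282 = 3.608.
d_min = 3.608 × √(2/153) = 3.608 × 0.1143 = 0.413.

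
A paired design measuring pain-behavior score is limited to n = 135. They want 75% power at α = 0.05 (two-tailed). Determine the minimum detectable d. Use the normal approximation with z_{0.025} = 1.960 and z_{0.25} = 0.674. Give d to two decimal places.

d_min ≈ 0.23

For a single sample (or paired design) of n = 135: d_min = (z_{α/2} + z_β)/√n.
z-sum = 1.960 + 0.674 = 2.634.
d_min = 2.634 / √135 = 2.634 / 11.619 = 0.227.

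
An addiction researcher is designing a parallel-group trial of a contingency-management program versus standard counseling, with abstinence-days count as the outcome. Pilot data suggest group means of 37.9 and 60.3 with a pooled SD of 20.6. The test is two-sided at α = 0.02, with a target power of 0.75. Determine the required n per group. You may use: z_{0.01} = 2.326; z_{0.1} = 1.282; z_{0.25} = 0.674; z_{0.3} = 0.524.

Cohen's d = |M₁ − M₂| / SD_pooled = |37.9 − 60.3| / 20.6 = 22.4 / 20.6 = 1.087.
For two independent groups with equal n: n = 2·((z_{α/2} + z_β) / d)².
z_{α/2} + z_β = 2.326 + 0.674 = 3.000.
n = 2 × (3.000 / 1.087)² = 2 × 2.760² = 2 × 7.62 = 15.2.
Round up to the next whole participant.

n = 16 per group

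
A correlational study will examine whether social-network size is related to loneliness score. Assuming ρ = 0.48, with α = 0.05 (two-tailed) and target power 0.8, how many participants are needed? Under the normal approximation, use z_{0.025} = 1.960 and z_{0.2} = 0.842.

n = 32

Fisher's z: C = ½·ln((1+r)/(1−r)) = ½·ln(2.8462) = 0.5230.
n = ((z_{α/2} + z_β)/C)² + 3.
(1.960 + 0.842) / 0.5230 = 2.802 / 0.5230 = 5.358.
n = 5.358² + 3 = 28.70 + 3 = 31.7.
Round up.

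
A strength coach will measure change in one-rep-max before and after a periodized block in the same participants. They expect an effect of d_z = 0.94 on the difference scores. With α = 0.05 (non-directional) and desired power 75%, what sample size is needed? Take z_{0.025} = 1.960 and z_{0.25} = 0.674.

n = 8 pairs

For a paired (one-sample on differences) test: n = ((z_{α/2} + z_β) / d)².
z_{α/2} + z_β = 1.960 + 0.674 = 2.634.
n = (2.634 / 0.94)² = 2.802² = 7.85.
Round up.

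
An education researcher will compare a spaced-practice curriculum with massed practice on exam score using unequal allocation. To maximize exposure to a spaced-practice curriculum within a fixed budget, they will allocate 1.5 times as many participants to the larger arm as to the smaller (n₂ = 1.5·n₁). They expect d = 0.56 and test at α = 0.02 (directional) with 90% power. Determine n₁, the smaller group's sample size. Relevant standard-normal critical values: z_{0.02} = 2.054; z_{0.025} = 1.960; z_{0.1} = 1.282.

n₁ = 60

With allocation ratio k = n₂/n₁ = 1.5, Var(x̄₁−x̄₂) = σ²(1/n₁ + 1/(k·n₁)) = σ²·(k+1)/(k·n₁).
So n₁ = (1 + 1/k)·((z_{α} + z_β)/d)² = 1.667 × (3.336/0.56)².
n₁ = 1.667 × 35.49 = 59.1.
Round up: n₁ = 60, giving n₂ = 1.5 × 60 = 90.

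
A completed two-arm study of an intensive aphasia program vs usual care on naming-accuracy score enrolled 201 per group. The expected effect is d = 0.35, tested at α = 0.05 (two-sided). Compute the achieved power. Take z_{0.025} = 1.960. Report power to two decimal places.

For two equal groups, power = Φ(d·√(n/2) − z_{α/2}).
d·√(n/2) = 0.35 × √(201/2) = 0.35 × 10.025 = 3.509.
z_β = 3.509 − 1.960 = 1.549.
Power = Φ(1.549) = 0.939.

power ≈ 0.94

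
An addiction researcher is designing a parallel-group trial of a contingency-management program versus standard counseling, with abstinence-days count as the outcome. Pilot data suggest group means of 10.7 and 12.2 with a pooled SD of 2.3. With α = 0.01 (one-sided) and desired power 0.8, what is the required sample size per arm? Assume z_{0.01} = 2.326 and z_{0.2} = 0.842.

Cohen's d = |M₁ − M₂| / SD_pooled = |10.7 − 12.2| / 2.3 = 1.5 / 2.3 = 0.652.
For two independent groups with equal n: n = 2·((z_{α} + z_β) / d)².
z_{α} + z_β = 2.326 + 0.842 = 3.168.
n = 2 × (3.168 / 0.652)² = 2 × 4.859² = 2 × 23.61 = 47.2.
Round up to the next whole participant.

n = 48 per group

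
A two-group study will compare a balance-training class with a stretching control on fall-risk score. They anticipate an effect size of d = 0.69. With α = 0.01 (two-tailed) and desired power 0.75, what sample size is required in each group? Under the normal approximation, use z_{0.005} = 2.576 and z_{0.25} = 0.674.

n = 45 per group

For two independent groups with equal n: n = 2·((z_{α/2} + z_β) / d)².
z_{α/2} + z_β = 2.576 + 0.674 = 3.250.
n = 2 × (3.250 / 0.69)² = 2 × 4.710² = 2 × 22.19 = 44.4.
Round up to the next whole participant.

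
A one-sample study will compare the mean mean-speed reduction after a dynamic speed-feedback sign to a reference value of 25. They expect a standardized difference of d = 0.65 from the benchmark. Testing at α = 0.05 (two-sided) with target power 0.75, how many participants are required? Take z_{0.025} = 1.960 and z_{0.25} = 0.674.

For a one-sample test: n = ((z_{α/2} + z_β) / d)².
z_{α/2} + z_β = 1.960 + 0.674 = 2.634.
n = (2.634 / 0.65)² = 4.052² = 16.42.
Round up.

n = 17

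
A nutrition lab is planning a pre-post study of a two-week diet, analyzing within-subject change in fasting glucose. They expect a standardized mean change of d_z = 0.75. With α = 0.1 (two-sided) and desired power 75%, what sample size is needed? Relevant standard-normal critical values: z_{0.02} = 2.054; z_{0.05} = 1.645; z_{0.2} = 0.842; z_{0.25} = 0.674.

For a paired (one-sample on differences) test: n = ((z_{α/2} + z_β) / d)².
z_{α/2} + z_β = 1.645 + 0.674 = 2.319.
n = (2.319 / 0.75)² = 3.092² = 9.56.
Round up.

n = 10 pairs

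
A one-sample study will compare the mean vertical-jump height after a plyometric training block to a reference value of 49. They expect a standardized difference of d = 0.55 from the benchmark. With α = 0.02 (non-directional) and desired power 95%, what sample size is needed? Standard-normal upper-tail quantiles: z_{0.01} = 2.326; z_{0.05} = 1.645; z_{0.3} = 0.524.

For a one-sample test: n = ((z_{α/2} + z_β) / d)².
z_{α/2} + z_β = 2.326 + 1.645 = 3.971.
n = (3.971 / 0.55)² = 7.220² = 52.13.
Round up.

n = 53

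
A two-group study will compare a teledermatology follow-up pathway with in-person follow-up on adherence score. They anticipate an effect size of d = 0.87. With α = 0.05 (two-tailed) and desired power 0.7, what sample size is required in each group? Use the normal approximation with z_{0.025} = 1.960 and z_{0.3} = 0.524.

n = 17 per group

For two independent groups with equal n: n = 2·((z_{α/2} + z_β) / d)².
z_{α/2} + z_β = 1.960 + 0.524 = 2.484.
n = 2 × (2.484 / 0.87)² = 2 × 2.855² = 2 × 8.15 = 16.3.
Round up to the next whole participant.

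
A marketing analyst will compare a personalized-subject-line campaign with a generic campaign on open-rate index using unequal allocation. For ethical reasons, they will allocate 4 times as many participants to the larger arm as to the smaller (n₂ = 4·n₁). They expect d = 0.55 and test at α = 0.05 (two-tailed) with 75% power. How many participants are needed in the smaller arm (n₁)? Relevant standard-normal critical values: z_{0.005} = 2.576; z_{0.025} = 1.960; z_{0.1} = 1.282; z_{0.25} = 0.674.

With allocation ratio k = n₂/n₁ = 4, Var(x̄₁−x̄₂) = σ²(1/n₁ + 1/(k·n₁)) = σ²·(k+1)/(k·n₁).
So n₁ = (1 + 1/k)·((z_{α/2} + z_β)/d)² = 1.250 × (2.634/0.55)².
n₁ = 1.250 × 22.94 = 28.7.
Round up: n₁ = 29, giving n₂ = 4 × 29 = 116.

n₁ = 29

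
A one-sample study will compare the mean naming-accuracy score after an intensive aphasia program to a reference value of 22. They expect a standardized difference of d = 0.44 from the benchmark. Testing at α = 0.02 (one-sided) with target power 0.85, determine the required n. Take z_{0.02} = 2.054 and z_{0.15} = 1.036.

For a one-sample test: n = ((z_{α} + z_β) / d)².
z_{α} + z_β = 2.054 + 1.036 = 3.090.
n = (3.090 / 0.44)² = 7.023² = 49.32.
Round up.

n = 50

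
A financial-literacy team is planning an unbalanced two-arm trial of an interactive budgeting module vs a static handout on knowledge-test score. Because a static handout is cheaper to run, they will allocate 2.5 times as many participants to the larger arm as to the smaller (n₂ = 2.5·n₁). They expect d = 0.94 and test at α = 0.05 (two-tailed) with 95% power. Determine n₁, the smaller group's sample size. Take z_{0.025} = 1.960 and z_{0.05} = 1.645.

With allocation ratio k = n₂/n₁ = 2.5, Var(x̄₁−x̄₂) = σ²(1/n₁ + 1/(k·n₁)) = σ²·(k+1)/(k·n₁).
So n₁ = (1 + 1/k)·((z_{α/2} + z_β)/d)² = 1.400 × (3.605/0.94)².
n₁ = 1.400 × 14.71 = 20.6.
Round up: n₁ = 21, giving n₂ = ⌈2.5 × 21⌉ = ⌈52.5⌉ = 53.

n₁ = 21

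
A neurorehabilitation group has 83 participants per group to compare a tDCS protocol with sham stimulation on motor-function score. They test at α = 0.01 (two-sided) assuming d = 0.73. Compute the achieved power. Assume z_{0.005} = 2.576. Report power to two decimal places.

power ≈ 0.98

For two equal groups, power = Φ(d·√(n/2) − z_{α/2}).
d·√(n/2) = 0.73 × √(83/2) = 0.73 × 6.442 = 4.703.
z_β = 4.703 − 2.576 = 2.127.
Power = Φ(2.127) = 0.983.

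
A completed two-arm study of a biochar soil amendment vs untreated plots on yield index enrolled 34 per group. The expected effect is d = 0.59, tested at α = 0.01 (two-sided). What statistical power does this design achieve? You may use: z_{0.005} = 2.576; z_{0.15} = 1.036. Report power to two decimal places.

power ≈ 0.44

For two equal groups, power = Φ(d·√(n/2) − z_{α/2}).
d·√(n/2) = 0.59 × √(34/2) = 0.59 × 4.123 = 2.433.
z_β = 2.433 − 2.576 = -0.143.
Power = Φ(-0.143) = 0.443.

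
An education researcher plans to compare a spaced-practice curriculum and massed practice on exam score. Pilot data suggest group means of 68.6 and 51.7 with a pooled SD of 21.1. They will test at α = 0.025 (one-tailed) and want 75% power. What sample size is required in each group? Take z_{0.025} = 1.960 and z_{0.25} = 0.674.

n = 22 per group

Cohen's d = |M₁ − M₂| / SD_pooled = |68.6 − 51.7| / 21.1 = 16.9 / 21.1 = 0.801.
For two independent groups with equal n: n = 2·((z_{α} + z_β) / d)².
z_{α} + z_β = 1.960 + 0.674 = 2.634.
n = 2 × (2.634 / 0.801)² = 2 × 3.288² = 2 × 10.81 = 21.6.
Round up to the next whole participant.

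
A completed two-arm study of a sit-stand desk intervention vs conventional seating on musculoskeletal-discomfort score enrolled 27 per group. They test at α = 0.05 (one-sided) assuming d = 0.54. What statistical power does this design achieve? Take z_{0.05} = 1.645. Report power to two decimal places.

For two equal groups, power = Φ(d·√(n/2) − z_{α}).
d·√(n/2) = 0.54 × √(27/2) = 0.54 × 3.674 = 1.984.
z_β = 1.984 − 1.645 = 0.339.
Power = Φ(0.339) = 0.633.

power ≈ 0.63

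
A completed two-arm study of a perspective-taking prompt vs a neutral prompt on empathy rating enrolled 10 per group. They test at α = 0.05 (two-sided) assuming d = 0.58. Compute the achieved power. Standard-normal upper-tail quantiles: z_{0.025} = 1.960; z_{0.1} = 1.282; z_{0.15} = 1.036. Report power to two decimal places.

power ≈ 0.25

For two equal groups, power = Φ(d·√(n/2) − z_{α/2}).
d·√(n/2) = 0.58 × √(10/2) = 0.58 × 2.236 = 1.297.
z_β = 1.297 − 1.960 = -0.663.
Power = Φ(-0.663) = 0.254.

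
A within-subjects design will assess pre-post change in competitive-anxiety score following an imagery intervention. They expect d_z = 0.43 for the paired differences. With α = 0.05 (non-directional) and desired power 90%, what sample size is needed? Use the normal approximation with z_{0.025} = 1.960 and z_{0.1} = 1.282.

n = 57 pairs

For a paired (one-sample on differences) test: n = ((z_{α/2} + z_β) / d)².
z_{α/2} + z_β = 1.960 + 1.282 = 3.242.
n = (3.242 / 0.43)² = 7.540² = 56.84.
Round up.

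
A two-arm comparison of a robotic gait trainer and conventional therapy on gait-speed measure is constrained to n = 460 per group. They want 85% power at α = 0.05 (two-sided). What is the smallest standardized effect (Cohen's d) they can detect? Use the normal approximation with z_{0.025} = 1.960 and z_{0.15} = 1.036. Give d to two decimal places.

d_min ≈ 0.20

For two independent groups of n = 460 each: d_min = (z_{α/2} + z_β)·√(2/n).
z-sum = 1.960 + 1.036 = 2.996.
d_min = 2.996 × √(2/460) = 2.996 × 0.0659 = 0.198.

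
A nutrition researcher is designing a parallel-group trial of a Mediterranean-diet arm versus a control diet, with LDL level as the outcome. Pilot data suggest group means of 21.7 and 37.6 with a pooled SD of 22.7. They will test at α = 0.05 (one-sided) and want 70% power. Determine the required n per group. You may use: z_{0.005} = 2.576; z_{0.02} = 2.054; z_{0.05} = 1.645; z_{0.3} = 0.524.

Cohen's d = |M₁ − M₂| / SD_pooled = |21.7 − 37.6| / 22.7 = 15.9 / 22.7 = 0.700.
For two independent groups with equal n: n = 2·((z_{α} + z_β) / d)².
z_{α} + z_β = 1.645 + 0.524 = 2.169.
n = 2 × (2.169 / 0.700)² = 2 × 3.099² = 2 × 9.60 = 19.2.
Round up to the next whole participant.

n = 20 per group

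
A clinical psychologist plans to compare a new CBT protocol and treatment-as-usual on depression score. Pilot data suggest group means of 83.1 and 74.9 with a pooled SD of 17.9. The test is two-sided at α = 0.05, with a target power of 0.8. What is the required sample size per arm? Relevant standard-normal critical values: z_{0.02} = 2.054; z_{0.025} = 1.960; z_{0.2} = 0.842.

n = 75 per group

Cohen's d = |M₁ − M₂| / SD_pooled = |83.1 − 74.9| / 17.9 = 8.2 / 17.9 = 0.458.
For two independent groups with equal n: n = 2·((z_{α/2} + z_β) / d)².
z_{α/2} + z_β = 1.960 + 0.842 = 2.802.
n = 2 × (2.802 / 0.458)² = 2 × 6.118² = 2 × 37.43 = 74.9.
Round up to the next whole participant.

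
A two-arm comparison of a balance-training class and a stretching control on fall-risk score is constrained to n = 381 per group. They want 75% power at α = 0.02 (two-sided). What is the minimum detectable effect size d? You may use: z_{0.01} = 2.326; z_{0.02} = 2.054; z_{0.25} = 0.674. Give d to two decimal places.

For two independent groups of n = 381 each: d_min = (z_{α/2} + z_β)·√(2/n).
z-sum = 2.326 + 0.674 = 3.000.
d_min = 3.000 × √(2/381) = 3.000 × 0.0725 = 0.217.

d_min ≈ 0.22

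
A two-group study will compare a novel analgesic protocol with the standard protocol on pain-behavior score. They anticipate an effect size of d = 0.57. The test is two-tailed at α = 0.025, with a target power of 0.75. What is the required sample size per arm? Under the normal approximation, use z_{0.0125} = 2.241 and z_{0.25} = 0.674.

For two independent groups with equal n: n = 2·((z_{α/2} + z_β) / d)².
z_{α/2} + z_β = 2.241 + 0.674 = 2.915.
n = 2 × (2.915 / 0.57)² = 2 × 5.114² = 2 × 26.15 = 52.3.
Round up to the next whole participant.

n = 53 per group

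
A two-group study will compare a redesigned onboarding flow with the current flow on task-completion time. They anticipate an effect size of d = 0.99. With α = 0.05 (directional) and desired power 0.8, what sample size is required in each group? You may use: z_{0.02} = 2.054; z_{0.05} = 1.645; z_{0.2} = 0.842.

For two independent groups with equal n: n = 2·((z_{α} + z_β) / d)².
z_{α} + z_β = 1.645 + 0.842 = 2.487.
n = 2 × (2.487 / 0.99)² = 2 × 2.512² = 2 × 6.31 = 12.6.
Round up to the next whole participant.

n = 13 per group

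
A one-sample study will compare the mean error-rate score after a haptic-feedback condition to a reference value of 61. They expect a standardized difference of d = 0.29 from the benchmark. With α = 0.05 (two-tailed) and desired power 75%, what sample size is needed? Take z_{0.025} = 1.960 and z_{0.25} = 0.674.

For a one-sample test: n = ((z_{α/2} + z_β) / d)².
z_{α/2} + z_β = 1.960 + 0.674 = 2.634.
n = (2.634 / 0.29)² = 9.083² = 82.50.
Round up.

n = 83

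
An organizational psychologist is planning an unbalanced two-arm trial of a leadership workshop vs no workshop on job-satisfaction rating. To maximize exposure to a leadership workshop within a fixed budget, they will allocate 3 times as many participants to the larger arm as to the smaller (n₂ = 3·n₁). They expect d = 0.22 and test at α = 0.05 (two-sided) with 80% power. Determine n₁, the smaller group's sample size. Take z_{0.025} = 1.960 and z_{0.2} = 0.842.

With allocation ratio k = n₂/n₁ = 3, Var(x̄₁−x̄₂) = σ²(1/n₁ + 1/(k·n₁)) = σ²·(k+1)/(k·n₁).
So n₁ = (1 + 1/k)·((z_{α/2} + z_β)/d)² = 1.333 × (2.802/0.22)².
n₁ = 1.333 × 162.21 = 216.3.
Round up: n₁ = 217, giving n₂ = 3 × 217 = 651.

n₁ = 217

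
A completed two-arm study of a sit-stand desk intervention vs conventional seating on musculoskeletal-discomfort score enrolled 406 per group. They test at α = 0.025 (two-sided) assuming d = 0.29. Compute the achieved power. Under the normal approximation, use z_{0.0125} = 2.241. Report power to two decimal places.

For two equal groups, power = Φ(d·√(n/2) − z_{α/2}).
d·√(n/2) = 0.29 × √(406/2) = 0.29 × 14.248 = 4.132.
z_β = 4.132 − 2.241 = 1.891.
Power = Φ(1.891) = 0.971.

power ≈ 0.97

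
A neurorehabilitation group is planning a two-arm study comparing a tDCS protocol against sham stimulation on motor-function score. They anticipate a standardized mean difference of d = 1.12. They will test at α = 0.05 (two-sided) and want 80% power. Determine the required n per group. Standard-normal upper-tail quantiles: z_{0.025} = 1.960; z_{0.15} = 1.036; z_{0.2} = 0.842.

For two independent groups with equal n: n = 2·((z_{α/2} + z_β) / d)².
z_{α/2} + z_β = 1.960 + 0.842 = 2.802.
n = 2 × (2.802 / 1.12)² = 2 × 2.502² = 2 × 6.26 = 12.5.
Round up to the next whole participant.

n = 13 per group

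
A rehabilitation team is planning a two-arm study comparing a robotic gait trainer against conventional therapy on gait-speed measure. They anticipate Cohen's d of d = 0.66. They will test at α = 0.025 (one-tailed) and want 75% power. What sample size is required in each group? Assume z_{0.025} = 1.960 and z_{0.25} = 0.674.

For two independent groups with equal n: n = 2·((z_{α} + z_β) / d)².
z_{α} + z_β = 1.960 + 0.674 = 2.634.
n = 2 × (2.634 / 0.66)² = 2 × 3.991² = 2 × 15.93 = 31.9.
Round up to the next whole participant.

n = 32 per group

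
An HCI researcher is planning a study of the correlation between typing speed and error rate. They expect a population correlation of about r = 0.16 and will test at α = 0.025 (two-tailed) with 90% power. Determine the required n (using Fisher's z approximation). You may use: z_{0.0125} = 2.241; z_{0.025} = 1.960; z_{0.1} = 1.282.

n = 480

Fisher's z: C = ½·ln((1+r)/(1−r)) = ½·ln(1.3810) = 0.1614.
n = ((z_{α/2} + z_β)/C)² + 3.
(2.241 + 1.282) / 0.1614 = 3.523 / 0.1614 = 21.828.
n = 21.828² + 3 = 476.45 + 3 = 479.5.
Round up.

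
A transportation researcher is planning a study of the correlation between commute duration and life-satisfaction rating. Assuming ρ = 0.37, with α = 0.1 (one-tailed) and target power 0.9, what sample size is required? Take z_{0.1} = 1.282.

n = 47

Fisher's z: C = ½·ln((1+r)/(1−r)) = ½·ln(2.1746) = 0.3884.
n = ((z_{α} + z_β)/C)² + 3.
(1.282 + 1.282) / 0.3884 = 2.564 / 0.3884 = 6.601.
n = 6.601² + 3 = 43.58 + 3 = 46.6.
Round up.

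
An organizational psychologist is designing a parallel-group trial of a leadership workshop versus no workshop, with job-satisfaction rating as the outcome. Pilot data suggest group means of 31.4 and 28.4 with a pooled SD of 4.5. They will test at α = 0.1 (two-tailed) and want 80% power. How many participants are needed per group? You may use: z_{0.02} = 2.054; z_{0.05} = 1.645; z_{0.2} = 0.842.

n = 28 per group

Cohen's d = |M₁ − M₂| / SD_pooled = |31.4 − 28.4| / 4.5 = 3.0 / 4.5 = 0.667.
For two independent groups with equal n: n = 2·((z_{α/2} + z_β) / d)².
z_{α/2} + z_β = 1.645 + 0.842 = 2.487.
n = 2 × (2.487 / 0.667)² = 2 × 3.729² = 2 × 13.90 = 27.8.
Round up to the next whole participant.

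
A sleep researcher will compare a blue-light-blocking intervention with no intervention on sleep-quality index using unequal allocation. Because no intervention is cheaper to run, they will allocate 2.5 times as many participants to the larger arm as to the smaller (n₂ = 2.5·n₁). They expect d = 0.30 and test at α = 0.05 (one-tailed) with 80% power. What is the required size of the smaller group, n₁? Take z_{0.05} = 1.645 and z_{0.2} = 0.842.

n₁ = 97

With allocation ratio k = n₂/n₁ = 2.5, Var(x̄₁−x̄₂) = σ²(1/n₁ + 1/(k·n₁)) = σ²·(k+1)/(k·n₁).
So n₁ = (1 + 1/k)·((z_{α} + z_β)/d)² = 1.400 × (2.487/0.30)².
n₁ = 1.400 × 68.72 = 96.2.
Round up: n₁ = 97, giving n₂ = ⌈2.5 × 97⌉ = ⌈242.5⌉ = 243.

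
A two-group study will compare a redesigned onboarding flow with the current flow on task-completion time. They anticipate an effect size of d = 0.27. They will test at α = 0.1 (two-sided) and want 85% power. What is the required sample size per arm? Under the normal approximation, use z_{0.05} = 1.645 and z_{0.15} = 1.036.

n = 198 per group

For two independent groups with equal n: n = 2·((z_{α/2} + z_β) / d)².
z_{α/2} + z_β = 1.645 + 1.036 = 2.681.
n = 2 × (2.681 / 0.27)² = 2 × 9.930² = 2 × 98.60 = 197.2.
Round up to the next whole participant.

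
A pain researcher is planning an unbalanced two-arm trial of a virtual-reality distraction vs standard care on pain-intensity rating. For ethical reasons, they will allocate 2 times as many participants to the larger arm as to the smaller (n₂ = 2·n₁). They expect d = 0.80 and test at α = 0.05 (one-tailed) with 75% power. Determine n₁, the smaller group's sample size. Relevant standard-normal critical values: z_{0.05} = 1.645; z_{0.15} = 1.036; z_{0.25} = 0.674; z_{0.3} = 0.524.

n₁ = 13

With allocation ratio k = n₂/n₁ = 2, Var(x̄₁−x̄₂) = σ²(1/n₁ + 1/(k·n₁)) = σ²·(k+1)/(k·n₁).
So n₁ = (1 + 1/k)·((z_{α} + z_β)/d)² = 1.500 × (2.319/0.80)².
n₁ = 1.500 × 8.40 = 12.6.
Round up: n₁ = 13, giving n₂ = 2 × 13 = 26.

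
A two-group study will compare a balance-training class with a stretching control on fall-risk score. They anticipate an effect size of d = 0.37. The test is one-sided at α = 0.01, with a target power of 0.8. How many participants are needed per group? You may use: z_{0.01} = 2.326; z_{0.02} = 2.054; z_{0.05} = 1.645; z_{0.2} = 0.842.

n = 147 per group

For two independent groups with equal n: n = 2·((z_{α} + z_β) / d)².
z_{α} + z_β = 2.326 + 0.842 = 3.168.
n = 2 × (3.168 / 0.37)² = 2 × 8.562² = 2 × 73.31 = 146.6.
Round up to the next whole participant.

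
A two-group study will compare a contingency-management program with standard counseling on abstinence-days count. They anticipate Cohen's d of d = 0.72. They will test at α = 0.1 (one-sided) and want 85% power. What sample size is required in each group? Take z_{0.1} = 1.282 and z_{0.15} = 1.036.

For two independent groups with equal n: n = 2·((z_{α} + z_β) / d)².
z_{α} + z_β = 1.282 + 1.036 = 2.318.
n = 2 × (2.318 / 0.72)² = 2 × 3.219² = 2 × 10.36 = 20.7.
Round up to the next whole participant.

n = 21 per group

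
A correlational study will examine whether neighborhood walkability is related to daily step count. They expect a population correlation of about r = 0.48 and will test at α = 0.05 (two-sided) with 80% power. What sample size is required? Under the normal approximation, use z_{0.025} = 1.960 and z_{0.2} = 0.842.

Fisher's z: C = ½·ln((1+r)/(1−r)) = ½·ln(2.8462) = 0.5230.
n = ((z_{α/2} + z_β)/C)² + 3.
(1.960 + 0.842) / 0.5230 = 2.802 / 0.5230 = 5.358.
n = 5.358² + 3 = 28.70 + 3 = 31.7.
Round up.

n = 32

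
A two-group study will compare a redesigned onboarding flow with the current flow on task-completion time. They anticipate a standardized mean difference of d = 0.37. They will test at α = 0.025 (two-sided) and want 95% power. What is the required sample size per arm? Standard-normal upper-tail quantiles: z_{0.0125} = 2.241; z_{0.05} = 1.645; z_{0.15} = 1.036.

For two independent groups with equal n: n = 2·((z_{α/2} + z_β) / d)².
z_{α/2} + z_β = 2.241 + 1.645 = 3.886.
n = 2 × (3.886 / 0.37)² = 2 × 10.503² = 2 × 110.31 = 220.6.
Round up to the next whole participant.

n = 221 per group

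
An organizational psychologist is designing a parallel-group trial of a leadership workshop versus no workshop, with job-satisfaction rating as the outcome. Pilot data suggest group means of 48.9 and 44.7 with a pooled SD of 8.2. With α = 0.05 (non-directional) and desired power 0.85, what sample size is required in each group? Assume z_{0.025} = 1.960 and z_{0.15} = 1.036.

n = 69 per group

Cohen's d = |M₁ − M₂| / SD_pooled = |48.9 − 44.7| / 8.2 = 4.2 / 8.2 = 0.512.
For two independent groups with equal n: n = 2·((z_{α/2} + z_β) / d)².
z_{α/2} + z_β = 1.960 + 1.036 = 2.996.
n = 2 × (2.996 / 0.512)² = 2 × 5.852² = 2 × 34.24 = 68.5.
Round up to the next whole participant.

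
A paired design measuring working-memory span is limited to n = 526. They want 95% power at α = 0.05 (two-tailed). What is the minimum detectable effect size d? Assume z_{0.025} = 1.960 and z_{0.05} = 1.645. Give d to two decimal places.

d_min ≈ 0.16

For a single sample (or paired design) of n = 526: d_min = (z_{α/2} + z_β)/√n.
z-sum = 1.960 + 1.645 = 3.605.
d_min = 3.605 / √526 = 3.605 / 22.935 = 0.157.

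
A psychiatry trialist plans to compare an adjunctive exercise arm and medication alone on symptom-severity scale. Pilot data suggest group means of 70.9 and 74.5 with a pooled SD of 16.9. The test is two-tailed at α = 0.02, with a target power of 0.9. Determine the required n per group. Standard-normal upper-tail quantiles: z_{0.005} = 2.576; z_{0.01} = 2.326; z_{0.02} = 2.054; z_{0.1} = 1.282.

n = 574 per group

Cohen's d = |M₁ − M₂| / SD_pooled = |70.9 − 74.5| / 16.9 = 3.6 / 16.9 = 0.213.
For two independent groups with equal n: n = 2·((z_{α/2} + z_β) / d)².
z_{α/2} + z_β = 2.326 + 1.282 = 3.608.
n = 2 × (3.608 / 0.213)² = 2 × 16.939² = 2 × 286.93 = 573.9.
Round up to the next whole participant.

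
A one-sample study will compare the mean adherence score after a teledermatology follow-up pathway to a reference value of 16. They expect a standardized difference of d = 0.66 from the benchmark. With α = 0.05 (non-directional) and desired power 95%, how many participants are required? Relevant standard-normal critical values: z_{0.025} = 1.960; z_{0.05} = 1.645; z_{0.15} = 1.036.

For a one-sample test: n = ((z_{α/2} + z_β) / d)².
z_{α/2} + z_β = 1.960 + 1.645 = 3.605.
n = (3.605 / 0.66)² = 5.462² = 29.83.
Round up.

n = 30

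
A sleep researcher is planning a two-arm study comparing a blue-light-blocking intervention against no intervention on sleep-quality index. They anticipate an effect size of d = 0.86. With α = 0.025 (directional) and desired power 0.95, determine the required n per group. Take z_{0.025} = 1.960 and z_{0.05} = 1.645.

n = 36 per group

For two independent groups with equal n: n = 2·((z_{α} + z_β) / d)².
z_{α} + z_β = 1.960 + 1.645 = 3.605.
n = 2 × (3.605 / 0.86)² = 2 × 4.192² = 2 × 17.57 = 35.1.
Round up to the next whole participant.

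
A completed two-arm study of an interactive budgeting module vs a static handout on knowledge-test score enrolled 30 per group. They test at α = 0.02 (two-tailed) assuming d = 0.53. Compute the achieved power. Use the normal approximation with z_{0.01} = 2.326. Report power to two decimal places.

power ≈ 0.39

For two equal groups, power = Φ(d·√(n/2) − z_{α/2}).
d·√(n/2) = 0.53 × √(30/2) = 0.53 × 3.873 = 2.053.
z_β = 2.053 − 2.326 = -0.273.
Power = Φ(-0.273) = 0.392.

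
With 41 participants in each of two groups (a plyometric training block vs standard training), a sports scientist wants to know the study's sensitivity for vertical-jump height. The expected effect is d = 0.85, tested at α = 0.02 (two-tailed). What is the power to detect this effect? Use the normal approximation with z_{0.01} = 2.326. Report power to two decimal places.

For two equal groups, power = Φ(d·√(n/2) − z_{α/2}).
d·√(n/2) = 0.85 × √(41/2) = 0.85 × 4.528 = 3.849.
z_β = 3.849 − 2.326 = 1.523.
Power = Φ(1.523) = 0.936.

power ≈ 0.94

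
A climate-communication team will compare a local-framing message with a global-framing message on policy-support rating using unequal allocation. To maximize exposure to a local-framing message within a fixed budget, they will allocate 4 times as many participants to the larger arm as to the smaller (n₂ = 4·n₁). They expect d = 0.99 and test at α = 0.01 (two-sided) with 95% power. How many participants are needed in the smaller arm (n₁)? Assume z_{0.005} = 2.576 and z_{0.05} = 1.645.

With allocation ratio k = n₂/n₁ = 4, Var(x̄₁−x̄₂) = σ²(1/n₁ + 1/(k·n₁)) = σ²·(k+1)/(k·n₁).
So n₁ = (1 + 1/k)·((z_{α/2} + z_β)/d)² = 1.250 × (4.221/0.99)².
n₁ = 1.250 × 18.18 = 22.7.
Round up: n₁ = 23, giving n₂ = 4 × 23 = 92.

n₁ = 23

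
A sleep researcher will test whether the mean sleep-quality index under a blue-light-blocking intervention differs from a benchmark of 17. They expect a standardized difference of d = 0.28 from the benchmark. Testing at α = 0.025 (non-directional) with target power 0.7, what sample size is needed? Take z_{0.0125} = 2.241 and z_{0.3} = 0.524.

n = 98

For a one-sample test: n = ((z_{α/2} + z_β) / d)².
z_{α/2} + z_β = 2.241 + 0.524 = 2.765.
n = (2.765 / 0.28)² = 9.875² = 97.52.
Round up.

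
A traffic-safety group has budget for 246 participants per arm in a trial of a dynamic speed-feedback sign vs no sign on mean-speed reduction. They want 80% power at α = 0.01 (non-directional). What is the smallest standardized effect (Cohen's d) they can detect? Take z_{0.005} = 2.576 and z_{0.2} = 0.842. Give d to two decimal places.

For two independent groups of n = 246 each: d_min = (z_{α/2} + z_β)·√(2/n).
z-sum = 2.576 + 0.842 = 3.418.
d_min = 3.418 × √(2/246) = 3.418 × 0.0902 = 0.308.

d_min ≈ 0.31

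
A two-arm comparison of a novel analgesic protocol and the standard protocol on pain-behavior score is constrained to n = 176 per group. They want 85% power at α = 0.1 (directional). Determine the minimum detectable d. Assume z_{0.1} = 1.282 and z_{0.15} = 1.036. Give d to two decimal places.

For two independent groups of n = 176 each: d_min = (z_{α} + z_β)·√(2/n).
z-sum = 1.282 + 1.036 = 2.318.
d_min = 2.318 × √(2/176) = 2.318 × 0.1066 = 0.247.

d_min ≈ 0.25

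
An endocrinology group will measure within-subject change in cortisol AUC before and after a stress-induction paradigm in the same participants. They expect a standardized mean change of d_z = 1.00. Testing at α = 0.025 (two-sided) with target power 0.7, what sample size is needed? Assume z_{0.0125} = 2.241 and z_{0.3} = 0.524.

For a paired (one-sample on differences) test: n = ((z_{α/2} + z_β) / d)².
z_{α/2} + z_β = 2.241 + 0.524 = 2.765.
n = (2.765 / 1.00)² = 2.765² = 7.65.
Round up.

n = 8 pairs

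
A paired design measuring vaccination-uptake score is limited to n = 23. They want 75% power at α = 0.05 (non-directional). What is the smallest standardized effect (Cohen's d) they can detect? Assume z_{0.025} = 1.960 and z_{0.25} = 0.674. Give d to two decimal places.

d_min ≈ 0.55

For a single sample (or paired design) of n = 23: d_min = (z_{α/2} + z_β)/√n.
z-sum = 1.960 + 0.674 = 2.634.
d_min = 2.634 / √23 = 2.634 / 4.796 = 0.549.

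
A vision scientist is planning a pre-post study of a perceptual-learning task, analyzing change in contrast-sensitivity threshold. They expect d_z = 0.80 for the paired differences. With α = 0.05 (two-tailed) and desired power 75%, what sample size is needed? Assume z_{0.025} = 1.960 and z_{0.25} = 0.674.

For a paired (one-sample on differences) test: n = ((z_{α/2} + z_β) / d)².
z_{α/2} + z_β = 1.960 + 0.674 = 2.634.
n = (2.634 / 0.80)² = 3.292² = 10.84.
Round up.

n = 11 pairs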